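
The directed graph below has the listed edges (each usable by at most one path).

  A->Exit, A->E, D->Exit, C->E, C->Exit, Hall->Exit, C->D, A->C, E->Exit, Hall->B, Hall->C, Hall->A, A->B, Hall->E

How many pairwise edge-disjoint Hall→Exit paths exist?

4

Assign every edge capacity 1; by Menger, the answer equals the max flow.
Path Hall→Exit (+1); total 1.
Path Hall→A→Exit (+1); total 2.
Path Hall→C→Exit (+1); total 3.
Path Hall→E→Exit (+1); total 4.
No residual Hall→Exit path; max flow = 4.
Certifying cut of size 4: {Hall→A, Hall→C, Hall→E, Hall→Exit}.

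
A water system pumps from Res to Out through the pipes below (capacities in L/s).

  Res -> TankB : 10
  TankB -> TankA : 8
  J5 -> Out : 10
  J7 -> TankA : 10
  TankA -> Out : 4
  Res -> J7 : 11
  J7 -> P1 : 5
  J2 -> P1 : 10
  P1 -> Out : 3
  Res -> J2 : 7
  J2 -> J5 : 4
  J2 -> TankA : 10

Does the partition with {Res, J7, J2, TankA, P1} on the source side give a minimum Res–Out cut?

No — its capacity is 21, but the minimum cut has capacity 11.

Given cut capacity: 10 + 4 + 4 + 3 = 21.
Augment Res→J7→TankA→Out: bottleneck 4, flow now 4.
Augment Res→J7→P1→Out: bottleneck 3, flow now 7.
Augment Res→J2→J5→Out: bottleneck 4, flow now 11.
No augmenting path remains; maximum flow = 11.
In the residual graph, reachable from Res: {Res, J7, J2, TankB, TankA, P1}.
Min-cut edges: J2→J5 (4), TankA→Out (4), P1→Out (3); capacity 4 + 4 + 3 = 11.
Cut capacity 21 exceeds the max flow 11, so it is not minimum.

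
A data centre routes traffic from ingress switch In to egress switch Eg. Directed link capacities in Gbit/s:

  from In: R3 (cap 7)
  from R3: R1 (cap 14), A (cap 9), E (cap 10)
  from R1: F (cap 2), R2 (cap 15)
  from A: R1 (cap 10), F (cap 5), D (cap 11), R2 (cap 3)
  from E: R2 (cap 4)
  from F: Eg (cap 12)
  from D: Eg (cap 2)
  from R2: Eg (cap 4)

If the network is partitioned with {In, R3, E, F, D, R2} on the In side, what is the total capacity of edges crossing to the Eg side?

41

Edges leaving {In, R3, E, F, D, R2}: R3→R1 (14), R3→A (9), F→Eg (12), D→Eg (2), R2→Eg (4).
Cut capacity = 14 + 9 + 12 + 2 + 4 = 41.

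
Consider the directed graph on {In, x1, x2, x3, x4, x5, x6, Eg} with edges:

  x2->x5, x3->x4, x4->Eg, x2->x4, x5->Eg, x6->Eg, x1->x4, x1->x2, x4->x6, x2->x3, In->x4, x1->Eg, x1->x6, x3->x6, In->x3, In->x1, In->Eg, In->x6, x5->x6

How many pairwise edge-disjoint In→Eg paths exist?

Assign every edge capacity 1; by Menger, the answer equals the max flow.
Path In→Eg (+1); total 1.
Path In→x1→Eg (+1); total 2.
Path In→x4→Eg (+1); total 3.
Path In→x6→Eg (+1); total 4.
No residual In→Eg path; max flow = 4.
Certifying cut of size 4: {In→Eg, In→x1, x4→Eg, x6→Eg}.

4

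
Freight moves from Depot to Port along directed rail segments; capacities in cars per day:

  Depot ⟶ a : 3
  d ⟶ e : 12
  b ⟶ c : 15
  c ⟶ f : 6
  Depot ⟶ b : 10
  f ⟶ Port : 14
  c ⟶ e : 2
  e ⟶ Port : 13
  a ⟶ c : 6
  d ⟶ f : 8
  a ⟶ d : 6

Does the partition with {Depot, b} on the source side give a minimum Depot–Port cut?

Given cut capacity: 3 + 15 = 18.
Augment Depot→a→c→e→Port: bottleneck 2, flow now 2.
Augment Depot→a→c→f→Port: bottleneck 1, flow now 3.
Augment Depot→b→c→f→Port: bottleneck 5, flow now 8.
Augment Depot→b→c→a→d→e→Port: bottleneck 3, flow now 11. (uses reverse residual edge)
No augmenting path remains; maximum flow = 11.
In the residual graph, reachable from Depot: {Depot, b, c}.
Min-cut edges: Depot→a (3), c→e (2), c→f (6); capacity 3 + 2 + 6 = 11.
Cut capacity 18 exceeds the max flow 11, so it is not minimum.

No — its capacity is 18, but the minimum cut has capacity 11.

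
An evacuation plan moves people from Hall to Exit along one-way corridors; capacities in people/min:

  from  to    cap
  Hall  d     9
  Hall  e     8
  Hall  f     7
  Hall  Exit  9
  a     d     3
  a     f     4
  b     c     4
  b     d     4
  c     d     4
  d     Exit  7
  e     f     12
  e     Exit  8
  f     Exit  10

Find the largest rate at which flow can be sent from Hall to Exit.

31

Augment Hall→Exit: bottleneck 9, flow now 9.
Augment Hall→d→Exit: bottleneck 7, flow now 16.
Augment Hall→e→Exit: bottleneck 8, flow now 24.
Augment Hall→f→Exit: bottleneck 7, flow now 31.
No augmenting path remains; maximum flow = 31.
In the residual graph, reachable from Hall: {Hall, d}.
Min-cut edges: Hall→e (8), Hall→f (7), Hall→Exit (9), d→Exit (7); capacity 8 + 7 + 9 + 7 = 31.
This cut is saturated, so no flow can exceed 31.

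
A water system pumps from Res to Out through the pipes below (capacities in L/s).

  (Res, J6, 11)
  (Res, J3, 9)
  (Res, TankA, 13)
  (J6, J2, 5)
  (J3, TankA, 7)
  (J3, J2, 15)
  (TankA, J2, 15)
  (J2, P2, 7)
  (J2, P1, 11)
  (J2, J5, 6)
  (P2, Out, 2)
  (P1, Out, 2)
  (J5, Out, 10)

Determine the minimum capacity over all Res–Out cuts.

Augment Res→J6→J2→P2→Out: bottleneck 2, flow now 2.
Augment Res→J6→J2→P1→Out: bottleneck 2, flow now 4.
Augment Res→J6→J2→J5→Out: bottleneck 1, flow now 5.
Augment Res→J3→J2→J5→Out: bottleneck 5, flow now 10.
No augmenting path remains; maximum flow = 10.
By max-flow min-cut, the minimum cut capacity equals the max flow.
In the residual graph, reachable from Res: {Res, J6, J3, TankA, J2, P2, P1}.
Min-cut edges: J2→J5 (6), P2→Out (2), P1→Out (2); capacity 6 + 2 + 2 = 10.

10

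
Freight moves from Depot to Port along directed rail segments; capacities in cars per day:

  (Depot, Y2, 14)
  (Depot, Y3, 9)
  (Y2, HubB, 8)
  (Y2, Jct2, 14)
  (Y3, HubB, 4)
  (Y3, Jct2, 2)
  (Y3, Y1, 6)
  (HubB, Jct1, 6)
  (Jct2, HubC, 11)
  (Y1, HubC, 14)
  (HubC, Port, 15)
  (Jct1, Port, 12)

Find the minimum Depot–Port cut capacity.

21

Augment Depot→Y2→HubB→Jct1→Port: bottleneck 6, flow now 6.
Augment Depot→Y2→Jct2→HubC→Port: bottleneck 8, flow now 14.
Augment Depot→Y3→Jct2→HubC→Port: bottleneck 2, flow now 16.
Augment Depot→Y3→Y1→HubC→Port: bottleneck 5, flow now 21.
No augmenting path remains; maximum flow = 21.
By max-flow min-cut, the minimum cut capacity equals the max flow.
In the residual graph, reachable from Depot: {Depot, Y2, Y3, HubB, Jct2, Y1, HubC}.
Min-cut edges: HubB→Jct1 (6), HubC→Port (15); capacity 6 + 15 = 21.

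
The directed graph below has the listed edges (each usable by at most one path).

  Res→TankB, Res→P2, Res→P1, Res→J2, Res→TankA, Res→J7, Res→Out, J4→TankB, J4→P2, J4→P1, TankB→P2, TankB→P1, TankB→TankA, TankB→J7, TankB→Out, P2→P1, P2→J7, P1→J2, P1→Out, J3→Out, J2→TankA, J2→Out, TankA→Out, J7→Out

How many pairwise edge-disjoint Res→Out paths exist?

6

Assign every edge capacity 1; by Menger, the answer equals the max flow.
Path Res→Out (+1); total 1.
Path Res→TankB→Out (+1); total 2.
Path Res→P1→Out (+1); total 3.
Path Res→J2→Out (+1); total 4.
Path Res→TankA→Out (+1); total 5.
Path Res→J7→Out (+1); total 6.
No residual Res→Out path; max flow = 6.
Certifying cut of size 6: {J2→Out, J7→Out, P1→Out, Res→Out, Res→TankB, TankA→Out}.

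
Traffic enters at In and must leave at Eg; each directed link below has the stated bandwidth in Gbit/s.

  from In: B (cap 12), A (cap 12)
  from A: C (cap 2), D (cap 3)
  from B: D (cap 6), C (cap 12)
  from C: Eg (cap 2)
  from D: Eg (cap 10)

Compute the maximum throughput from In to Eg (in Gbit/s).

Augment In→A→C→Eg: bottleneck 2, flow now 2.
Augment In→A→D→Eg: bottleneck 3, flow now 5.
Augment In→B→D→Eg: bottleneck 6, flow now 11.
No augmenting path remains; maximum flow = 11.
In the residual graph, reachable from In: {In, A, B, C}.
Min-cut edges: A→D (3), B→D (6), C→Eg (2); capacity 3 + 6 + 2 = 11.
This cut is saturated, so no flow can exceed 11.

11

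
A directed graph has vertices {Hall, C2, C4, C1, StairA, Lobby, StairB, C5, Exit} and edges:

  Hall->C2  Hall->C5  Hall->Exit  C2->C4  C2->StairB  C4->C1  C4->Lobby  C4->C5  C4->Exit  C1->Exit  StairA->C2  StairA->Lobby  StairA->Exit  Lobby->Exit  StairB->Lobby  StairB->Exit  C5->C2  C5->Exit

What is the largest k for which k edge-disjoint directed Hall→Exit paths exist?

3

Assign every edge capacity 1; by Menger, the answer equals the max flow.
Path Hall→Exit (+1); total 1.
Path Hall→C5→Exit (+1); total 2.
Path Hall→C2→C4→Exit (+1); total 3.
No residual Hall→Exit path; max flow = 3.
Certifying cut of size 3: {Hall→C2, Hall→C5, Hall→Exit}.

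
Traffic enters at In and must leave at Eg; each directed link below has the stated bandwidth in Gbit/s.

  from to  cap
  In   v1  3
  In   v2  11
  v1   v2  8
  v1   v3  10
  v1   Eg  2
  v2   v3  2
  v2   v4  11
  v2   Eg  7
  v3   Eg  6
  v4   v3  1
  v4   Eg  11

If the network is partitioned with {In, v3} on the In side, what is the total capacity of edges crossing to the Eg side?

Edges leaving {In, v3}: In→v1 (3), In→v2 (11), v3→Eg (6).
Cut capacity = 3 + 11 + 6 = 20.

20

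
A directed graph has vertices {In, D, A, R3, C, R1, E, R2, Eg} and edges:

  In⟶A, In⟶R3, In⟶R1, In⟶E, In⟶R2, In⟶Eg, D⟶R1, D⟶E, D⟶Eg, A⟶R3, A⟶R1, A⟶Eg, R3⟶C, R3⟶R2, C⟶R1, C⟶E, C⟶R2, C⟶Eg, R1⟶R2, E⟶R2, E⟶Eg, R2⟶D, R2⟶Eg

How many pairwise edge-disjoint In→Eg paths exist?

Assign every edge capacity 1; by Menger, the answer equals the max flow.
Path In→Eg (+1); total 1.
Path In→A→Eg (+1); total 2.
Path In→E→Eg (+1); total 3.
Path In→R2→Eg (+1); total 4.
Path In→R3→C→Eg (+1); total 5.
Path In→R1→R2→D→Eg (+1); total 6.
No residual In→Eg path; max flow = 6.
Certifying cut of size 6: {In→A, In→E, In→Eg, In→R1, In→R2, In→R3}.

6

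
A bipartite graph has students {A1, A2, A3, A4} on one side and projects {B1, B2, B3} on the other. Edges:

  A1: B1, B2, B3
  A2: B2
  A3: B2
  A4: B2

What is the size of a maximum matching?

2

Unit-capacity flow: source→left, listed edges, right→sink; max matching = max flow.
Augmenting path A1→B1 (+1); matched 1.
Augmenting path A2→B2 (+1); matched 2.
No augmenting path remains; maximum matching = 2.
König certificate: {A1, B2} is a vertex cover of size 2 (every listed pair touches it), so no matching can be larger.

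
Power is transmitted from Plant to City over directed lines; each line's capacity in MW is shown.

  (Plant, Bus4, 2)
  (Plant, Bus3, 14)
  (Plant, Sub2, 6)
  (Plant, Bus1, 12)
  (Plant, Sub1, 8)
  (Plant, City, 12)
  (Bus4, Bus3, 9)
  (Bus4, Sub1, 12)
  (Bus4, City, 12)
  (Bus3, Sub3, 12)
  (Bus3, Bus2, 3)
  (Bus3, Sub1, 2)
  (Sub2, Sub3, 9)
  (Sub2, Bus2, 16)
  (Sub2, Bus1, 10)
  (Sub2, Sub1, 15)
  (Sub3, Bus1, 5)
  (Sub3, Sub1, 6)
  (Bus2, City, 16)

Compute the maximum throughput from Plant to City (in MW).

Augment Plant→City: bottleneck 12, flow now 12.
Augment Plant→Bus4→City: bottleneck 2, flow now 14.
Augment Plant→Bus3→Bus2→City: bottleneck 3, flow now 17.
Augment Plant→Sub2→Bus2→City: bottleneck 6, flow now 23.
No augmenting path remains; maximum flow = 23.
In the residual graph, reachable from Plant: {Plant, Bus3, Sub3, Bus1, Sub1}.
Min-cut edges: Plant→Bus4 (2), Plant→Sub2 (6), Plant→City (12), Bus3→Bus2 (3); capacity 2 + 6 + 12 + 3 = 23.
This cut is saturated, so no flow can exceed 23.

23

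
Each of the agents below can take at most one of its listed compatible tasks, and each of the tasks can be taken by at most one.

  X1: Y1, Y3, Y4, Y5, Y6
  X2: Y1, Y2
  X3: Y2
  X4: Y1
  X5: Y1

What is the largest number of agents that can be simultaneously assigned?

Unit-capacity flow: source→left, listed edges, right→sink; max matching = max flow.
Augmenting path X1→Y1 (+1); matched 1.
Augmenting path X2→Y2 (+1); matched 2.
Augmenting path X4→Y1→X1→Y3 (+1); matched 3.
No augmenting path remains; maximum matching = 3.
König certificate: {X1, Y1, Y2} is a vertex cover of size 3 (every listed pair touches it), so no matching can be larger.

3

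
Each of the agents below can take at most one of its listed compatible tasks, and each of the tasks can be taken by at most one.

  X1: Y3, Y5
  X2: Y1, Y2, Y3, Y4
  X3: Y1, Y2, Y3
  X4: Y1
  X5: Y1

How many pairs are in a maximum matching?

Unit-capacity flow: source→left, listed edges, right→sink; max matching = max flow.
Augmenting path X1→Y3 (+1); matched 1.
Augmenting path X2→Y1 (+1); matched 2.
Augmenting path X3→Y2 (+1); matched 3.
Augmenting path X4→Y1→X2→Y4 (+1); matched 4.
No augmenting path remains; maximum matching = 4.
König certificate: {X1, X2, X3, Y1} is a vertex cover of size 4 (every listed pair touches it), so no matching can be larger.

4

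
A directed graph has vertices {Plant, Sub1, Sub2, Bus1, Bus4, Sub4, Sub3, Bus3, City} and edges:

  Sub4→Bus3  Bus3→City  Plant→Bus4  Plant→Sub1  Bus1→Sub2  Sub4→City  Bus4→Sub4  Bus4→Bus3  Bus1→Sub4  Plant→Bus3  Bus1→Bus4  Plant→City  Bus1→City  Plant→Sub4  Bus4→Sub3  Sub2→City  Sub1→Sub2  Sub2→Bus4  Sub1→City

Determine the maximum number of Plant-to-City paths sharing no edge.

4

Assign every edge capacity 1; by Menger, the answer equals the max flow.
Path Plant→City (+1); total 1.
Path Plant→Sub1→City (+1); total 2.
Path Plant→Sub4→City (+1); total 3.
Path Plant→Bus3→City (+1); total 4.
No residual Plant→City path; max flow = 4.
Certifying cut of size 4: {Bus3→City, Plant→City, Plant→Sub1, Sub4→City}.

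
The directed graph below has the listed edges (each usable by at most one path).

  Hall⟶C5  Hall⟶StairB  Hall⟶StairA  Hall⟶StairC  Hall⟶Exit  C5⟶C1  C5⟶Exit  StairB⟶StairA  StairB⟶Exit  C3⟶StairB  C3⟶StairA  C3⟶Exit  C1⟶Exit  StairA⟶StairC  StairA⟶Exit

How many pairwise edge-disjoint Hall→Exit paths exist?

Assign every edge capacity 1; by Menger, the answer equals the max flow.
Path Hall→Exit (+1); total 1.
Path Hall→C5→Exit (+1); total 2.
Path Hall→StairB→Exit (+1); total 3.
Path Hall→StairA→Exit (+1); total 4.
No residual Hall→Exit path; max flow = 4.
Certifying cut of size 4: {Hall→C5, Hall→Exit, Hall→StairA, Hall→StairB}.

4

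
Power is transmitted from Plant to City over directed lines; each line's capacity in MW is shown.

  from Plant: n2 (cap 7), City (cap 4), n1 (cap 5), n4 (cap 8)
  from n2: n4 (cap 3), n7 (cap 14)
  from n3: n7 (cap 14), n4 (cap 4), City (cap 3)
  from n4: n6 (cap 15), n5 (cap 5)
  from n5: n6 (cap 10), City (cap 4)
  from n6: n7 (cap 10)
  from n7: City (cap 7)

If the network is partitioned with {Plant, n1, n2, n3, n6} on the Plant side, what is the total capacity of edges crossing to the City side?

60

Edges leaving {Plant, n1, n2, n3, n6}: Plant→n4 (8), Plant→City (4), n2→n4 (3), n2→n7 (14), n3→n4 (4), n3→n7 (14), n3→City (3), n6→n7 (10).
Cut capacity = 8 + 4 + 3 + 14 + 4 + 14 + 3 + 10 = 60.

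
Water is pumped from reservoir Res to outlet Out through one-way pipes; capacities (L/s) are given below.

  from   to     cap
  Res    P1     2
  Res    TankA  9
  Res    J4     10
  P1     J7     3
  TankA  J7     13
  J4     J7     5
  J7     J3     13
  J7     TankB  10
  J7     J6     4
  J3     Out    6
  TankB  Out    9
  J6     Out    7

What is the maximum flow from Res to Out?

16

Augment Res→P1→J7→J3→Out: bottleneck 2, flow now 2.
Augment Res→TankA→J7→J3→Out: bottleneck 4, flow now 6.
Augment Res→TankA→J7→TankB→Out: bottleneck 5, flow now 11.
Augment Res→J4→J7→TankB→Out: bottleneck 4, flow now 15.
Augment Res→J4→J7→J6→Out: bottleneck 1, flow now 16.
No augmenting path remains; maximum flow = 16.
In the residual graph, reachable from Res: {Res, J4}.
Min-cut edges: Res→P1 (2), Res→TankA (9), J4→J7 (5); capacity 2 + 9 + 5 = 16.
This cut is saturated, so no flow can exceed 16.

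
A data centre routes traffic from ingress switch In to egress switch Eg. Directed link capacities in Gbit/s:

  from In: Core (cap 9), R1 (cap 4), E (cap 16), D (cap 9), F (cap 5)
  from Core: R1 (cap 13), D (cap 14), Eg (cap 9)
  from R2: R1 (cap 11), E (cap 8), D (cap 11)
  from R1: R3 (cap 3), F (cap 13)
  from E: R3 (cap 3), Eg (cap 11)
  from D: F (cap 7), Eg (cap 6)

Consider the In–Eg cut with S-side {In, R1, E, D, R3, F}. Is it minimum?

Yes — it is a minimum cut (capacity 26).

Given cut capacity: 9 + 11 + 6 = 26.
Augment In→Core→Eg: bottleneck 9, flow now 9.
Augment In→E→Eg: bottleneck 11, flow now 20.
Augment In→D→Eg: bottleneck 6, flow now 26.
No augmenting path remains; maximum flow = 26.
Cut capacity 26 equals the max flow, so it is a minimum cut.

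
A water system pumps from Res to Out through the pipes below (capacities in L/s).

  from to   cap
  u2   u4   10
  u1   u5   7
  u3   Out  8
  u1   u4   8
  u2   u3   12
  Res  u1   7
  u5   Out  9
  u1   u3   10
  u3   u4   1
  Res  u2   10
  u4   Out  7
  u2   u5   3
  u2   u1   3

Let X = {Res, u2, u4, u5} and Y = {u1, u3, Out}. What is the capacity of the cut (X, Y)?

38

Edges leaving {Res, u2, u4, u5}: Res→u1 (7), u2→u1 (3), u2→u3 (12), u4→Out (7), u5→Out (9).
Cut capacity = 7 + 3 + 12 + 7 + 9 = 38.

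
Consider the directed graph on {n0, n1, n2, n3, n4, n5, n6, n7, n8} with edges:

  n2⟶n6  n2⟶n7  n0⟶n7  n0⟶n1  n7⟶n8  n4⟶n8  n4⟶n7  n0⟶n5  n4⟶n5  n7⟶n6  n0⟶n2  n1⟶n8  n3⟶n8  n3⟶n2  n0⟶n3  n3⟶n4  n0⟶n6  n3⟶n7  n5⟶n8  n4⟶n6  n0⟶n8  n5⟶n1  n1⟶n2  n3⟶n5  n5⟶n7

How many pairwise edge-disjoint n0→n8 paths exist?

Assign every edge capacity 1; by Menger, the answer equals the max flow.
Path n0→n8 (+1); total 1.
Path n0→n1→n8 (+1); total 2.
Path n0→n3→n8 (+1); total 3.
Path n0→n5→n8 (+1); total 4.
Path n0→n7→n8 (+1); total 5.
No residual n0→n8 path; max flow = 5.
Certifying cut of size 5: {n0→n1, n0→n3, n0→n5, n0→n8, n7→n8}.

5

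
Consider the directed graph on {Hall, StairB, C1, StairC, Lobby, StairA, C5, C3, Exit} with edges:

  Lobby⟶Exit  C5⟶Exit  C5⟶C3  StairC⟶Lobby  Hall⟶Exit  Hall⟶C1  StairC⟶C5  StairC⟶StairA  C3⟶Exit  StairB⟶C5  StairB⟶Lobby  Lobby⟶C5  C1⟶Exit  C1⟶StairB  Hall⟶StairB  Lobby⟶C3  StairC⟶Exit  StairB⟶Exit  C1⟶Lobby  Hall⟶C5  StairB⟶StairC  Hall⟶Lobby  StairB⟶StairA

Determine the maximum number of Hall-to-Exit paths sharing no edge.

5

Assign every edge capacity 1; by Menger, the answer equals the max flow.
Path Hall→Exit (+1); total 1.
Path Hall→StairB→Exit (+1); total 2.
Path Hall→C1→Exit (+1); total 3.
Path Hall→Lobby→Exit (+1); total 4.
Path Hall→C5→Exit (+1); total 5.
No residual Hall→Exit path; max flow = 5.
Certifying cut of size 5: {Hall→C1, Hall→C5, Hall→Exit, Hall→Lobby, Hall→StairB}.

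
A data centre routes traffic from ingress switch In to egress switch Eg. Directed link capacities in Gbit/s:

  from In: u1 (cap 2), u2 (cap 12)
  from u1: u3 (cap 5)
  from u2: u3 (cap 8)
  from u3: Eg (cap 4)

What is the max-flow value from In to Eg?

Augment In→u1→u3→Eg: bottleneck 2, flow now 2.
Augment In→u2→u3→Eg: bottleneck 2, flow now 4.
No augmenting path remains; maximum flow = 4.
In the residual graph, reachable from In: {In, u1, u2, u3}.
Min-cut edges: u3→Eg (4); capacity 4 = 4.
This cut is saturated, so no flow can exceed 4.

4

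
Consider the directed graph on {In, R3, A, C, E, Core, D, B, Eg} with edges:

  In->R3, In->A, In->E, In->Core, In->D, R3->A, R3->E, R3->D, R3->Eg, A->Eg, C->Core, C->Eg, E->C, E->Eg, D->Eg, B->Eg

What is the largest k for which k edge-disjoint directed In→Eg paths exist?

4

Assign every edge capacity 1; by Menger, the answer equals the max flow.
Path In→R3→Eg (+1); total 1.
Path In→A→Eg (+1); total 2.
Path In→E→Eg (+1); total 3.
Path In→D→Eg (+1); total 4.
No residual In→Eg path; max flow = 4.
Certifying cut of size 4: {In→A, In→D, In→E, In→R3}.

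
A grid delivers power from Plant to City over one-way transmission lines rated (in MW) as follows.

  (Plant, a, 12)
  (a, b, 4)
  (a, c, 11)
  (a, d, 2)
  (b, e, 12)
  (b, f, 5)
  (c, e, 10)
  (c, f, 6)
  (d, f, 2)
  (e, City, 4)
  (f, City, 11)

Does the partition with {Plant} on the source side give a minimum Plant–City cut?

Given cut capacity: 12 = 12.
Augment Plant→a→b→e→City: bottleneck 4, flow now 4.
Augment Plant→a→c→f→City: bottleneck 6, flow now 10.
Augment Plant→a→d→f→City: bottleneck 2, flow now 12.
No augmenting path remains; maximum flow = 12.
Cut capacity 12 equals the max flow, so it is a minimum cut.

Yes — it is a minimum cut (capacity 12).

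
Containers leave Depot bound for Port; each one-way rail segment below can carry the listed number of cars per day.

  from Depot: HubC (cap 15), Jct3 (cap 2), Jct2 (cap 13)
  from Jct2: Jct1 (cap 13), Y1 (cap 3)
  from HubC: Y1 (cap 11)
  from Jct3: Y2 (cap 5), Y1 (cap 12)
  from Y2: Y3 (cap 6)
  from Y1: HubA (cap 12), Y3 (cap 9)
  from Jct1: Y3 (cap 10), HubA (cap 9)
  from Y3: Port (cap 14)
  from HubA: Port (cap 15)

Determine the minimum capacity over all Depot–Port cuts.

Augment Depot→Jct2→Y1→Y3→Port: bottleneck 3, flow now 3.
Augment Depot→Jct2→Jct1→Y3→Port: bottleneck 10, flow now 13.
Augment Depot→HubC→Y1→Y3→Port: bottleneck 1, flow now 14.
Augment Depot→HubC→Y1→HubA→Port: bottleneck 10, flow now 24.
Augment Depot→Jct3→Y1→HubA→Port: bottleneck 2, flow now 26.
No augmenting path remains; maximum flow = 26.
By max-flow min-cut, the minimum cut capacity equals the max flow.
In the residual graph, reachable from Depot: {Depot, HubC}.
Min-cut edges: Depot→Jct2 (13), Depot→Jct3 (2), HubC→Y1 (11); capacity 13 + 2 + 11 = 26.

26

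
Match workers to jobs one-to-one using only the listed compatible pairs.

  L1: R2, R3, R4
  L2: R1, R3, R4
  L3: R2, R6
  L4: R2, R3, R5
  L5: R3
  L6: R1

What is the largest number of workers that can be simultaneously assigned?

Unit-capacity flow: source→left, listed edges, right→sink; max matching = max flow.
Augmenting path L1→R2 (+1); matched 1.
Augmenting path L2→R1 (+1); matched 2.
Augmenting path L3→R6 (+1); matched 3.
Augmenting path L4→R3 (+1); matched 4.
Augmenting path L5→R3→L4→R5 (+1); matched 5.
Augmenting path L6→R1→L2→R4 (+1); matched 6.
No augmenting path remains; maximum matching = 6.
König certificate: {L1, L2, L3, L4, L5, L6} is a vertex cover of size 6 (every listed pair touches it), so no matching can be larger.

6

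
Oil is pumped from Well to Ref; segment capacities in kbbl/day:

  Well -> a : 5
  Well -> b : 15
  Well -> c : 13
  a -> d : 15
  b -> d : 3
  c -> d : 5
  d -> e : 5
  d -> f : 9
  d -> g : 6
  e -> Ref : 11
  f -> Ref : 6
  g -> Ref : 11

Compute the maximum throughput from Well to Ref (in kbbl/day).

13

Augment Well→a→d→e→Ref: bottleneck 5, flow now 5.
Augment Well→b→d→f→Ref: bottleneck 3, flow now 8.
Augment Well→c→d→f→Ref: bottleneck 3, flow now 11.
Augment Well→c→d→g→Ref: bottleneck 2, flow now 13.
No augmenting path remains; maximum flow = 13.
In the residual graph, reachable from Well: {Well, b, c}.
Min-cut edges: Well→a (5), b→d (3), c→d (5); capacity 5 + 3 + 5 = 13.
This cut is saturated, so no flow can exceed 13.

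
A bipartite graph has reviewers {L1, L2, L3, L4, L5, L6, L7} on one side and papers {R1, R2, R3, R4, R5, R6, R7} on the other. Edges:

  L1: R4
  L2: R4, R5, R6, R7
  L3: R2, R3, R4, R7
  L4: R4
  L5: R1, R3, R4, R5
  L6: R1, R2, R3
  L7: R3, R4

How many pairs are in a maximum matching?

6

Unit-capacity flow: source→left, listed edges, right→sink; max matching = max flow.
Augmenting path L1→R4 (+1); matched 1.
Augmenting path L2→R5 (+1); matched 2.
Augmenting path L3→R2 (+1); matched 3.
Augmenting path L5→R1 (+1); matched 4.
Augmenting path L6→R3 (+1); matched 5.
Augmenting path L7→R3→L6→R2→L3→R7 (+1); matched 6.
No augmenting path remains; maximum matching = 6.
König certificate: {L2, L3, L5, L6, L7, R4} is a vertex cover of size 6 (every listed pair touches it), so no matching can be larger.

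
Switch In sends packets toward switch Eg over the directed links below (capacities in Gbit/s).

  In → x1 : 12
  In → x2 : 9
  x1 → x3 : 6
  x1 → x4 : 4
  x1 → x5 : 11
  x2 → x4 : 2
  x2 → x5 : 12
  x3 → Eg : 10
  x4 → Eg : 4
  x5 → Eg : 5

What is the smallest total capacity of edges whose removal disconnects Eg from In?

Augment In→x1→x3→Eg: bottleneck 6, flow now 6.
Augment In→x1→x4→Eg: bottleneck 4, flow now 10.
Augment In→x1→x5→Eg: bottleneck 2, flow now 12.
Augment In→x2→x5→Eg: bottleneck 3, flow now 15.
No augmenting path remains; maximum flow = 15.
By max-flow min-cut, the minimum cut capacity equals the max flow.
In the residual graph, reachable from In: {In, x1, x2, x4, x5}.
Min-cut edges: x1→x3 (6), x4→Eg (4), x5→Eg (5); capacity 6 + 4 + 5 = 15.

15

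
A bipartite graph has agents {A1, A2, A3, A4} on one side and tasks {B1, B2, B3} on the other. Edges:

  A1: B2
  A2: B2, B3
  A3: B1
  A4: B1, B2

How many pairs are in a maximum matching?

Unit-capacity flow: source→left, listed edges, right→sink; max matching = max flow.
Augmenting path A1→B2 (+1); matched 1.
Augmenting path A2→B3 (+1); matched 2.
Augmenting path A3→B1 (+1); matched 3.
No augmenting path remains; maximum matching = 3.
König certificate: {A2, B1, B2} is a vertex cover of size 3 (every listed pair touches it), so no matching can be larger.

3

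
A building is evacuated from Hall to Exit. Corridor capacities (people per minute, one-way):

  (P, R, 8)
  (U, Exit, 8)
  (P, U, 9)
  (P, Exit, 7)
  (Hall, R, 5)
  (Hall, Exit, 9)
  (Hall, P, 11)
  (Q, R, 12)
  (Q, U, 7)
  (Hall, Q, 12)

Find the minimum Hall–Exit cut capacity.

Augment Hall→Exit: bottleneck 9, flow now 9.
Augment Hall→P→Exit: bottleneck 7, flow now 16.
Augment Hall→P→U→Exit: bottleneck 4, flow now 20.
Augment Hall→Q→U→Exit: bottleneck 4, flow now 24.
No augmenting path remains; maximum flow = 24.
By max-flow min-cut, the minimum cut capacity equals the max flow.
In the residual graph, reachable from Hall: {Hall, P, Q, R, U}.
Min-cut edges: Hall→Exit (9), P→Exit (7), U→Exit (8); capacity 9 + 7 + 8 = 24.

24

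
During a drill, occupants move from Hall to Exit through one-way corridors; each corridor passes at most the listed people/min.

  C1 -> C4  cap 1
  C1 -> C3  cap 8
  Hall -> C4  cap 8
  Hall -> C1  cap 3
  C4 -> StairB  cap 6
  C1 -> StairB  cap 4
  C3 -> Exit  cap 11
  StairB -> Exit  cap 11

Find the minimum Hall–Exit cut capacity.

Augment Hall→C1→StairB→Exit: bottleneck 3, flow now 3.
Augment Hall→C4→StairB→Exit: bottleneck 6, flow now 9.
No augmenting path remains; maximum flow = 9.
By max-flow min-cut, the minimum cut capacity equals the max flow.
In the residual graph, reachable from Hall: {Hall, C4}.
Min-cut edges: Hall→C1 (3), C4→StairB (6); capacity 3 + 6 = 9.

9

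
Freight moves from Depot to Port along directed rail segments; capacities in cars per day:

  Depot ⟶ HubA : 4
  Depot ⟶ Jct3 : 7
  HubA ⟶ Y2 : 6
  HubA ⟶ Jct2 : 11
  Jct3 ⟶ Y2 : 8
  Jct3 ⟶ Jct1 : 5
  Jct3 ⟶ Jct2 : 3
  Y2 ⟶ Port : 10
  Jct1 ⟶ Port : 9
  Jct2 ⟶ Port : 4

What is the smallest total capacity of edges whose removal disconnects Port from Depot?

11

Augment Depot→HubA→Y2→Port: bottleneck 4, flow now 4.
Augment Depot→Jct3→Y2→Port: bottleneck 6, flow now 10.
Augment Depot→Jct3→Jct1→Port: bottleneck 1, flow now 11.
No augmenting path remains; maximum flow = 11.
By max-flow min-cut, the minimum cut capacity equals the max flow.
In the residual graph, reachable from Depot: {Depot}.
Min-cut edges: Depot→HubA (4), Depot→Jct3 (7); capacity 4 + 7 = 11.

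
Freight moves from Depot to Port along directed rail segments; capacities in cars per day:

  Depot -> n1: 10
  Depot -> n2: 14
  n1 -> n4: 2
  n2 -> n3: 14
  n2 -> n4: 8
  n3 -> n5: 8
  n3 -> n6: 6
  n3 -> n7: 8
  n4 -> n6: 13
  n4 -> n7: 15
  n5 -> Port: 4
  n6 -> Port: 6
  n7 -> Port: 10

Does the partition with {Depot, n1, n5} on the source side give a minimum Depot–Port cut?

Given cut capacity: 14 + 2 + 4 = 20.
Augment Depot→n1→n4→n6→Port: bottleneck 2, flow now 2.
Augment Depot→n2→n3→n5→Port: bottleneck 4, flow now 6.
Augment Depot→n2→n3→n6→Port: bottleneck 4, flow now 10.
Augment Depot→n2→n3→n7→Port: bottleneck 6, flow now 16.
No augmenting path remains; maximum flow = 16.
In the residual graph, reachable from Depot: {Depot, n1}.
Min-cut edges: Depot→n2 (14), n1→n4 (2); capacity 14 + 2 = 16.
Cut capacity 20 exceeds the max flow 16, so it is not minimum.

No — its capacity is 20, but the minimum cut has capacity 16.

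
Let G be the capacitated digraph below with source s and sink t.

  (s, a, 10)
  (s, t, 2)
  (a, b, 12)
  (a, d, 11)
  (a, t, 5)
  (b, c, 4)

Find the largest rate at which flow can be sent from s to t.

Augment s→t: bottleneck 2, flow now 2.
Augment s→a→t: bottleneck 5, flow now 7.
No augmenting path remains; maximum flow = 7.
In the residual graph, reachable from s: {s, a, b, c, d}.
Min-cut edges: s→t (2), a→t (5); capacity 2 + 5 = 7.
This cut is saturated, so no flow can exceed 7.

7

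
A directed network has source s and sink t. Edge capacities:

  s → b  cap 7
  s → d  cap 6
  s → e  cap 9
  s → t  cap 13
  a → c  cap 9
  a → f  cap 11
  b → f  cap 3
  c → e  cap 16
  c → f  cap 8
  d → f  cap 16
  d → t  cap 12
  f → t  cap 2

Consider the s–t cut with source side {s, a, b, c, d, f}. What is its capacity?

Edges leaving {s, a, b, c, d, f}: s→e (9), s→t (13), c→e (16), d→t (12), f→t (2).
Cut capacity = 9 + 13 + 16 + 12 + 2 = 52.

52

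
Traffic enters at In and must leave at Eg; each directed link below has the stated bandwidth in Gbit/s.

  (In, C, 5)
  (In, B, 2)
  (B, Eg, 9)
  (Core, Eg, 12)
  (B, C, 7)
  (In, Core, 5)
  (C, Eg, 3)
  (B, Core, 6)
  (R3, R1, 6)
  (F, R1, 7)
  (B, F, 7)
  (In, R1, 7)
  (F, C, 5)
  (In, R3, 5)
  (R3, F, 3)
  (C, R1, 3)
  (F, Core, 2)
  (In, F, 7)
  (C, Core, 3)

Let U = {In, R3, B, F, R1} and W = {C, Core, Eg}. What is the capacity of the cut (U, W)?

Edges leaving {In, R3, B, F, R1}: In→C (5), In→Core (5), B→C (7), B→Core (6), B→Eg (9), F→C (5), F→Core (2).
Cut capacity = 5 + 5 + 7 + 6 + 9 + 5 + 2 = 39.

39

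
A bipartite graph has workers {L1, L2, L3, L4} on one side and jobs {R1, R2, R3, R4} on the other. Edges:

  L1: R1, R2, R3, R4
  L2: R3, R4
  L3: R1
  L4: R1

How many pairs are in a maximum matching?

3

Unit-capacity flow: source→left, listed edges, right→sink; max matching = max flow.
Augmenting path L1→R1 (+1); matched 1.
Augmenting path L2→R3 (+1); matched 2.
Augmenting path L3→R1→L1→R2 (+1); matched 3.
No augmenting path remains; maximum matching = 3.
König certificate: {L1, L2, R1} is a vertex cover of size 3 (every listed pair touches it), so no matching can be larger.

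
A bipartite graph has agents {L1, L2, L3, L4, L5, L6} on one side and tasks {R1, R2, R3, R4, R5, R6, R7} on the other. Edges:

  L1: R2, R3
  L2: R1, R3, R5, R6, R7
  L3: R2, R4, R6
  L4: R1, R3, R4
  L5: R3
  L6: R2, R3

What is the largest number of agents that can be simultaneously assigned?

5

Unit-capacity flow: source→left, listed edges, right→sink; max matching = max flow.
Augmenting path L1→R2 (+1); matched 1.
Augmenting path L2→R1 (+1); matched 2.
Augmenting path L3→R4 (+1); matched 3.
Augmenting path L4→R3 (+1); matched 4.
Augmenting path L5→R3→L4→R1→L2→R5 (+1); matched 5.
No augmenting path remains; maximum matching = 5.
König certificate: {L2, L3, L4, R2, R3} is a vertex cover of size 5 (every listed pair touches it), so no matching can be larger.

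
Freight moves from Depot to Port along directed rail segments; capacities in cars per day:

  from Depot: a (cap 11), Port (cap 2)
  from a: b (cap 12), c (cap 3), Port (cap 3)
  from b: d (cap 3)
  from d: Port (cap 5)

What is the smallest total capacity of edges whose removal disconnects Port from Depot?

Augment Depot→Port: bottleneck 2, flow now 2.
Augment Depot→a→Port: bottleneck 3, flow now 5.
Augment Depot→a→b→d→Port: bottleneck 3, flow now 8.
No augmenting path remains; maximum flow = 8.
By max-flow min-cut, the minimum cut capacity equals the max flow.
In the residual graph, reachable from Depot: {Depot, a, b, c}.
Min-cut edges: Depot→Port (2), a→Port (3), b→d (3); capacity 2 + 3 + 3 = 8.

8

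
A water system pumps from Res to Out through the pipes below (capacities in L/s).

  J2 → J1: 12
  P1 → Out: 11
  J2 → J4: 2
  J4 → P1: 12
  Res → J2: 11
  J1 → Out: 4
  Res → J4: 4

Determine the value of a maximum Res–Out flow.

10

Augment Res→J2→J1→Out: bottleneck 4, flow now 4.
Augment Res→J4→P1→Out: bottleneck 4, flow now 8.
Augment Res→J2→J4→P1→Out: bottleneck 2, flow now 10.
No augmenting path remains; maximum flow = 10.
In the residual graph, reachable from Res: {Res, J2, J1}.
Min-cut edges: Res→J4 (4), J2→J4 (2), J1→Out (4); capacity 4 + 2 + 4 = 10.
This cut is saturated, so no flow can exceed 10.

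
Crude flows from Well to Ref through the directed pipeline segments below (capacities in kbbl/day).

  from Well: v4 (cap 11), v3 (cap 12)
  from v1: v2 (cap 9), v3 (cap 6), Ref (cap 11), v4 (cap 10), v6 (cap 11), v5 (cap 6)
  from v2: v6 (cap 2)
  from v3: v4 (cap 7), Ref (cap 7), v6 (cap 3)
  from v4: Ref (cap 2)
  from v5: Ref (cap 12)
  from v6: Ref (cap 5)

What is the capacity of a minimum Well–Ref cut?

12

Augment Well→v3→Ref: bottleneck 7, flow now 7.
Augment Well→v4→Ref: bottleneck 2, flow now 9.
Augment Well→v3→v6→Ref: bottleneck 3, flow now 12.
No augmenting path remains; maximum flow = 12.
By max-flow min-cut, the minimum cut capacity equals the max flow.
In the residual graph, reachable from Well: {Well, v3, v4}.
Min-cut edges: v3→v6 (3), v3→Ref (7), v4→Ref (2); capacity 3 + 7 + 2 = 12.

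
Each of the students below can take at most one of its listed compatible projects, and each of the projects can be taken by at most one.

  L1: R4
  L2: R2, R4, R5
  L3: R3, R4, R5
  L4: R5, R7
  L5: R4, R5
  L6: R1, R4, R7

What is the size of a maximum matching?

6

Unit-capacity flow: source→left, listed edges, right→sink; max matching = max flow.
Augmenting path L1→R4 (+1); matched 1.
Augmenting path L2→R2 (+1); matched 2.
Augmenting path L3→R3 (+1); matched 3.
Augmenting path L4→R5 (+1); matched 4.
Augmenting path L6→R1 (+1); matched 5.
Augmenting path L5→R5→L4→R7 (+1); matched 6.
No augmenting path remains; maximum matching = 6.
König certificate: {L1, L2, L3, L4, L5, L6} is a vertex cover of size 6 (every listed pair touches it), so no matching can be larger.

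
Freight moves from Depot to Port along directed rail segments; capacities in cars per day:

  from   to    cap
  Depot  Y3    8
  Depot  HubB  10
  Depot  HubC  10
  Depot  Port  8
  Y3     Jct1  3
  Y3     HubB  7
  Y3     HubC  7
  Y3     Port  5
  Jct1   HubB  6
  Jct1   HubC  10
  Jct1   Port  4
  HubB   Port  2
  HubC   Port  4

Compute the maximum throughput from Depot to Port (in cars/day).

22

Augment Depot→Port: bottleneck 8, flow now 8.
Augment Depot→Y3→Port: bottleneck 5, flow now 13.
Augment Depot→HubB→Port: bottleneck 2, flow now 15.
Augment Depot→HubC→Port: bottleneck 4, flow now 19.
Augment Depot→Y3→Jct1→Port: bottleneck 3, flow now 22.
No augmenting path remains; maximum flow = 22.
In the residual graph, reachable from Depot: {Depot, HubB, HubC}.
Min-cut edges: Depot→Y3 (8), Depot→Port (8), HubB→Port (2), HubC→Port (4); capacity 8 + 8 + 2 + 4 = 22.
This cut is saturated, so no flow can exceed 22.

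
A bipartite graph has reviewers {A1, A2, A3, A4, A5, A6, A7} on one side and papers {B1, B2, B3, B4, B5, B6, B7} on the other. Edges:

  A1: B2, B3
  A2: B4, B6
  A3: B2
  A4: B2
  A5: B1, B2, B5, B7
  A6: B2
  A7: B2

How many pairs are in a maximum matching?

Unit-capacity flow: source→left, listed edges, right→sink; max matching = max flow.
Augmenting path A1→B2 (+1); matched 1.
Augmenting path A2→B4 (+1); matched 2.
Augmenting path A5→B1 (+1); matched 3.
Augmenting path A3→B2→A1→B3 (+1); matched 4.
No augmenting path remains; maximum matching = 4.
König certificate: {A1, A2, A5, B2} is a vertex cover of size 4 (every listed pair touches it), so no matching can be larger.

4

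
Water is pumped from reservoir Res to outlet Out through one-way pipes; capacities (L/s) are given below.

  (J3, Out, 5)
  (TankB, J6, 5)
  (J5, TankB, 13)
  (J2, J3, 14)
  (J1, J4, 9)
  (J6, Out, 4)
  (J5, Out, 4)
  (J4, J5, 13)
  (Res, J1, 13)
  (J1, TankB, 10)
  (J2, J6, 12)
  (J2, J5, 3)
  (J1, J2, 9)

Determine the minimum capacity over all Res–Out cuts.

Augment Res→J1→J2→J3→Out: bottleneck 5, flow now 5.
Augment Res→J1→J2→J5→Out: bottleneck 3, flow now 8.
Augment Res→J1→J2→J6→Out: bottleneck 1, flow now 9.
Augment Res→J1→J4→J5→Out: bottleneck 1, flow now 10.
Augment Res→J1→TankB→J6→Out: bottleneck 3, flow now 13.
No augmenting path remains; maximum flow = 13.
By max-flow min-cut, the minimum cut capacity equals the max flow.
In the residual graph, reachable from Res: {Res}.
Min-cut edges: Res→J1 (13); capacity 13 = 13.

13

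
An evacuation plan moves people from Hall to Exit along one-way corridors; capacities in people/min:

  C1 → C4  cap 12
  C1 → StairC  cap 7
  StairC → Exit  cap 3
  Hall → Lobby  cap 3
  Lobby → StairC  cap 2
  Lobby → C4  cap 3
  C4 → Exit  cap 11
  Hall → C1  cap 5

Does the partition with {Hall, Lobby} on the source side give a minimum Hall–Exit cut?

No — its capacity is 10, but the minimum cut has capacity 8.

Given cut capacity: 5 + 3 + 2 = 10.
Augment Hall→C1→C4→Exit: bottleneck 5, flow now 5.
Augment Hall→Lobby→C4→Exit: bottleneck 3, flow now 8.
No augmenting path remains; maximum flow = 8.
In the residual graph, reachable from Hall: {Hall}.
Min-cut edges: Hall→C1 (5), Hall→Lobby (3); capacity 5 + 3 = 8.
Cut capacity 10 exceeds the max flow 8, so it is not minimum.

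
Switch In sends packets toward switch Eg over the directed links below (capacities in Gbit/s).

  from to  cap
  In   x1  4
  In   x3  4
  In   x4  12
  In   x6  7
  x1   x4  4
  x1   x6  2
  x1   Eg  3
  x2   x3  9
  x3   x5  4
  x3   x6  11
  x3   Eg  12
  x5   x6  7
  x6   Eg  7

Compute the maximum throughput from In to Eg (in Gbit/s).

14

Augment In→x1→Eg: bottleneck 3, flow now 3.
Augment In→x3→Eg: bottleneck 4, flow now 7.
Augment In→x6→Eg: bottleneck 7, flow now 14.
No augmenting path remains; maximum flow = 14.
In the residual graph, reachable from In: {In, x1, x4, x6}.
Min-cut edges: In→x3 (4), x1→Eg (3), x6→Eg (7); capacity 4 + 3 + 7 = 14.
This cut is saturated, so no flow can exceed 14.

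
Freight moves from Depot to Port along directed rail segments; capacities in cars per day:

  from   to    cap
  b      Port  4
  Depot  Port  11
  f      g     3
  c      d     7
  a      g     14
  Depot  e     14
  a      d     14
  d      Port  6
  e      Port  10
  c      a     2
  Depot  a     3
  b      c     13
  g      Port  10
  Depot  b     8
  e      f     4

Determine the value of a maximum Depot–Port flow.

Augment Depot→Port: bottleneck 11, flow now 11.
Augment Depot→b→Port: bottleneck 4, flow now 15.
Augment Depot→e→Port: bottleneck 10, flow now 25.
Augment Depot→a→d→Port: bottleneck 3, flow now 28.
Augment Depot→b→c→d→Port: bottleneck 3, flow now 31.
Augment Depot→e→f→g→Port: bottleneck 3, flow now 34.
Augment Depot→b→c→a→g→Port: bottleneck 1, flow now 35.
No augmenting path remains; maximum flow = 35.
In the residual graph, reachable from Depot: {Depot, e, f}.
Min-cut edges: Depot→a (3), Depot→b (8), Depot→Port (11), e→Port (10), f→g (3); capacity 3 + 8 + 11 + 10 + 3 = 35.
This cut is saturated, so no flow can exceed 35.

35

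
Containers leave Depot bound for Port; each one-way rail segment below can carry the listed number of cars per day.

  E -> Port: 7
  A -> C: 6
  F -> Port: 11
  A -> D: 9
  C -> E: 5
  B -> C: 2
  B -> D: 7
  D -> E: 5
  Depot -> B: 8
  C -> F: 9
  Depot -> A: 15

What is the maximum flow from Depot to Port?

Augment Depot→A→C→E→Port: bottleneck 5, flow now 5.
Augment Depot→A→C→F→Port: bottleneck 1, flow now 6.
Augment Depot→A→D→E→Port: bottleneck 2, flow now 8.
Augment Depot→B→C→F→Port: bottleneck 2, flow now 10.
Augment Depot→A→D→E→C→F→Port: bottleneck 3, flow now 13. (uses reverse residual edge)
No augmenting path remains; maximum flow = 13.
In the residual graph, reachable from Depot: {Depot, A, B, D}.
Min-cut edges: A→C (6), B→C (2), D→E (5); capacity 6 + 2 + 5 = 13.
This cut is saturated, so no flow can exceed 13.

13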